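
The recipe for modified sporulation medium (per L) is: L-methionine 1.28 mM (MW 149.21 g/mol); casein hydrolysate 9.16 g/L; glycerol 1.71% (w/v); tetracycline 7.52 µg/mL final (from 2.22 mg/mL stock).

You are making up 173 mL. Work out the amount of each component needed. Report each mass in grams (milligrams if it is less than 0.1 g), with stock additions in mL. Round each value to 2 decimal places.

L-methionine 33.04 mg; casein hydrolysate 1.58 g; glycerol 2.96 g; tetracycline 0.59 mL

Working volume: 173 mL = 0.173 L.
L-methionine: 1.28 mmol/L × 149.21 mg/mmol × 0.173 L = 33.04 mg
casein hydrolysate: 9.16 g/L × 0.173 L = 1.58 g
glycerol: 1.71% w/v = 17.1 g/L → 17.1 × 0.173 L = 2.96 g
tetracycline: C1V1 = C2V2 → 7.52 µg/mL × 173 mL ÷ 2220 µg/mL = 0.59 mL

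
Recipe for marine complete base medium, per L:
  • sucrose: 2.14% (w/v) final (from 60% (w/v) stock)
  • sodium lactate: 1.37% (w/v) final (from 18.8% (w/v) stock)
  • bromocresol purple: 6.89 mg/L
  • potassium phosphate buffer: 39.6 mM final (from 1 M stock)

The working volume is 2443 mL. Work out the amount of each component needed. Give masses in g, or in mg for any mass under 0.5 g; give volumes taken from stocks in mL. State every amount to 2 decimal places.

sucrose 87.13 mL; sodium lactate 178.03 mL; bromocresol purple 16.83 mg; potassium phosphate buffer 96.74 mL

Scale factor relative to 1 L: 2.443.
sucrose: dilute stock: 2.14% ÷ 60% × 2443 mL = 87.13 mL
sodium lactate: dilute stock: 1.37% ÷ 18.8% × 2443 mL = 178.03 mL
bromocresol purple: 6.89 mg/L × 2.443 L = 16.83 mg
potassium phosphate buffer: dilute stock: 39.6 mM × 2443 mL ÷ 1000 mM = 96.74 mL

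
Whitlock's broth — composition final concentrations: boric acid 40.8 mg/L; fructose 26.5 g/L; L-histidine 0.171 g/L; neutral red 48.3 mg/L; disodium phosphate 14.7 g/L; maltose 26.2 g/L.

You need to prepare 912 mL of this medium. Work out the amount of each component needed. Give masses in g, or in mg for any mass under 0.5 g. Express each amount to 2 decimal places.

boric acid 37.21 mg; fructose 24.17 g; L-histidine 155.95 mg; neutral red 44.05 mg; disodium phosphate 13.41 g; maltose 23.89 g

Working volume: 912 mL = 0.912 L.
boric acid: 40.8 mg/L × 0.912 L = 37.21 mg
fructose: 26.5 g/L × 0.912 L = 24.17 g
L-histidine: 0.171 g/L × 0.912 L = 0.155952 g = 155.95 mg
neutral red: 48.3 mg/L × 0.912 L = 44.05 mg
disodium phosphate: 14.7 g/L × 0.912 L = 13.41 g
maltose: 26.2 g/L × 0.912 L = 23.89 g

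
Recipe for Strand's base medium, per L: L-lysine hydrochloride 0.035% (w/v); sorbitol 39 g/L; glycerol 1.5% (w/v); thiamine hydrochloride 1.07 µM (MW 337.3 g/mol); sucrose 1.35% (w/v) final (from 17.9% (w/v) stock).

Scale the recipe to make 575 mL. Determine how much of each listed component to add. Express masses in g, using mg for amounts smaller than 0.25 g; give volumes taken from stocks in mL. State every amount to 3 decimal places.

L-lysine hydrochloride 201.250 mg; sorbitol 22.425 g; glycerol 8.625 g; thiamine hydrochloride 0.208 mg; sucrose 43.366 mL

Scale factor relative to 1 L: 0.575.
L-lysine hydrochloride: 0.035 g per 100 mL × 575 mL ÷ 100 = 0.20125 g = 201.250 mg
sorbitol: 39 g/L × 0.575 L = 22.425 g
glycerol: 1.5 g per 100 mL × 575 mL ÷ 100 = 8.625 g
thiamine hydrochloride: 1.07 µmol/L × 337.3 g/mol × 0.575 L ÷ 1000 = 0.208 mg
sucrose: C1V1 = C2V2 → 1.35% ÷ 17.9% × 575 mL = 43.366 mL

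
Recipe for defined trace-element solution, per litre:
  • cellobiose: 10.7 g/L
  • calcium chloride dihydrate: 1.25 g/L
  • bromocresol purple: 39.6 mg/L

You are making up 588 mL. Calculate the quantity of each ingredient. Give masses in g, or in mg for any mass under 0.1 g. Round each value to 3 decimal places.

Working volume: 588 mL = 0.588 L.
cellobiose: 10.7 g/L × 0.588 L = 6.292 g
calcium chloride dihydrate: 1.25 g/L × 0.588 L = 0.735 g
bromocresol purple: 39.6 mg/L × 0.588 L = 23.285 mg

cellobiose 6.292 g; calcium chloride dihydrate 0.735 g; bromocresol purple 23.285 mg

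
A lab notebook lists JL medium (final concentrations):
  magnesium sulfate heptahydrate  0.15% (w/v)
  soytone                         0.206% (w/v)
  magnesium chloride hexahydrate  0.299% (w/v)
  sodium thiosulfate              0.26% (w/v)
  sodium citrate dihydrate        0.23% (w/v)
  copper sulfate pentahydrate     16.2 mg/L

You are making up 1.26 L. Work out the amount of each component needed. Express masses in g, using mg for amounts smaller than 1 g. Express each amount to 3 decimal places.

Scale factor relative to 1 L: 1.26.
magnesium sulfate heptahydrate: 0.15% w/v = 1.5 g/L → 1.5 × 1.26 L = 1.890 g
soytone: 0.206% w/v = 2.06 g/L → 2.06 × 1.26 L = 2.596 g
magnesium chloride hexahydrate: 0.299% w/v = 2.99 g/L → 2.99 × 1.26 L = 3.767 g
sodium thiosulfate: 0.26 g per 100 mL × 1260 mL ÷ 100 = 3.276 g
sodium citrate dihydrate: 0.23 g per 100 mL × 1260 mL ÷ 100 = 2.898 g
copper sulfate pentahydrate: 16.2 mg/L × 1.26 L = 20.412 mg

magnesium sulfate heptahydrate 1.890 g; soytone 2.596 g; magnesium chloride hexahydrate 3.767 g; sodium thiosulfate 3.276 g; sodium citrate dihydrate 2.898 g; copper sulfate pentahydrate 20.412 mg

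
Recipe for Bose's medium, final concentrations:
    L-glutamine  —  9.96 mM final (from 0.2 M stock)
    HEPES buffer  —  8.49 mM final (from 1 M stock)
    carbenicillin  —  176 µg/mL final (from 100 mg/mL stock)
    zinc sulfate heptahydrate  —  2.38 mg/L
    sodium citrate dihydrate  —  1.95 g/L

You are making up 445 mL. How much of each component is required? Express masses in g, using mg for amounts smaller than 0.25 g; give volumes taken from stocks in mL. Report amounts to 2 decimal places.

L-glutamine 22.16 mL; HEPES buffer 3.78 mL; carbenicillin 0.78 mL; zinc sulfate heptahydrate 1.06 mg; sodium citrate dihydrate 0.87 g

Scale factor relative to 1 L: 0.445.
L-glutamine: dilute stock: 9.96 mM × 445 mL ÷ 200 mM = 22.16 mL
HEPES buffer: V = C2·V2/C1 = 8.49 mM × 445 mL ÷ 1000 mM = 3.78 mL
carbenicillin: V = C2·V2/C1 = 176 µg/mL × 445 mL ÷ 100000 µg/mL = 0.78 mL
zinc sulfate heptahydrate: 2.38 mg/L × 0.445 L = 1.06 mg
sodium citrate dihydrate: 1.95 g/L × 0.445 L = 0.87 g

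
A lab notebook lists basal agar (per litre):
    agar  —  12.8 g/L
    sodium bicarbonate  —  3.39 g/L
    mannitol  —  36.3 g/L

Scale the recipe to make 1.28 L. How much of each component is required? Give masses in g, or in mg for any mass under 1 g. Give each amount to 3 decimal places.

agar 16.384 g; sodium bicarbonate 4.339 g; mannitol 46.464 g

Scale factor relative to 1 L: 1.28.
agar: 12.8 g/L × 1.28 L = 16.384 g
sodium bicarbonate: 3.39 g/L × 1.28 L = 4.339 g
mannitol: 36.3 g/L × 1.28 L = 46.464 g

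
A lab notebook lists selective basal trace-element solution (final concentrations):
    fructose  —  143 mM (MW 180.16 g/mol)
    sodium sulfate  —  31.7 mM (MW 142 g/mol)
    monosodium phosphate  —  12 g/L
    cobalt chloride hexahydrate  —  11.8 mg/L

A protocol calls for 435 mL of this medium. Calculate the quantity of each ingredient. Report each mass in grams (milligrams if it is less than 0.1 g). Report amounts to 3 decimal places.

Working volume: 435 mL = 0.435 L.
fructose: 143 mmol/L × 180.16 g/mol × 0.435 L ÷ 1000 = 11.207 g
sodium sulfate: 31.7 mmol/L × 142 g/mol × 0.435 L ÷ 1000 = 1.958 g
monosodium phosphate: 12 g/L × 0.435 L = 5.220 g
cobalt chloride hexahydrate: 11.8 mg/L × 0.435 L = 5.133 mg

fructose 11.207 g; sodium sulfate 1.958 g; monosodium phosphate 5.220 g; cobalt chloride hexahydrate 5.133 mg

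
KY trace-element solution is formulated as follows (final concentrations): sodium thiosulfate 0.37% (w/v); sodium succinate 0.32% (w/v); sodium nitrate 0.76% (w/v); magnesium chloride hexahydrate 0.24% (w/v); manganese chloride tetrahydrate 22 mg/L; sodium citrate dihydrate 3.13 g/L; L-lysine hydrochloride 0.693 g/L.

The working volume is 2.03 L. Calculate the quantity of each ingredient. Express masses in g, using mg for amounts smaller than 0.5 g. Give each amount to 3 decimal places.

Scale factor relative to 1 L: 2.03.
sodium thiosulfate: 0.37 g per 100 mL × 2030 mL ÷ 100 = 7.511 g
sodium succinate: 0.32 g per 100 mL × 2030 mL ÷ 100 = 6.496 g
sodium nitrate: 0.76% w/v = 7.6 g/L → 7.6 × 2.03 L = 15.428 g
magnesium chloride hexahydrate: 0.24 g per 100 mL × 2030 mL ÷ 100 = 4.872 g
manganese chloride tetrahydrate: 22 mg/L × 2.03 L = 44.660 mg
sodium citrate dihydrate: 3.13 g/L × 2.03 L = 6.354 g
L-lysine hydrochloride: 0.693 g/L × 2.03 L = 1.407 g

sodium thiosulfate 7.511 g; sodium succinate 6.496 g; sodium nitrate 15.428 g; magnesium chloride hexahydrate 4.872 g; manganese chloride tetrahydrate 44.660 mg; sodium citrate dihydrate 6.354 g; L-lysine hydrochloride 1.407 g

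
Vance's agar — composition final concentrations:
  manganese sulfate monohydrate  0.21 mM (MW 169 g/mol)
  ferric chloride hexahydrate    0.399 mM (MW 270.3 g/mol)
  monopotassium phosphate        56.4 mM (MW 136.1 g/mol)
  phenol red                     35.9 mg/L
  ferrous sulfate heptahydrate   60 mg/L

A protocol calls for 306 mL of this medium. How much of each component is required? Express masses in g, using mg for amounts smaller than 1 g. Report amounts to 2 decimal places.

Working volume: 306 mL = 0.306 L.
manganese sulfate monohydrate: 0.21 mmol/L × 169 mg/mmol × 0.306 L = 10.86 mg
ferric chloride hexahydrate: 0.399 mmol/L × 270.3 mg/mmol × 0.306 L = 33.00 mg
monopotassium phosphate: 56.4 mmol/L × 136.1 g/mol × 0.306 L ÷ 1000 = 2.35 g
phenol red: 35.9 mg/L × 0.306 L = 10.99 mg
ferrous sulfate heptahydrate: 60 mg/L × 0.306 L = 18.36 mg

manganese sulfate monohydrate 10.86 mg; ferric chloride hexahydrate 33.00 mg; monopotassium phosphate 2.35 g; phenol red 10.99 mg; ferrous sulfate heptahydrate 18.36 mg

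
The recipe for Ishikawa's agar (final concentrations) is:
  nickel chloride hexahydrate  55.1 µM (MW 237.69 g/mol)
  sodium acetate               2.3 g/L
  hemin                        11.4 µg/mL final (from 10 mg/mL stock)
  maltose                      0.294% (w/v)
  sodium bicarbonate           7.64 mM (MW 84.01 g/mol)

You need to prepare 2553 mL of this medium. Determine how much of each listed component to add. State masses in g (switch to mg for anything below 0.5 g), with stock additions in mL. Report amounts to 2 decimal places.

nickel chloride hexahydrate 33.44 mg; sodium acetate 5.87 g; hemin 2.91 mL; maltose 7.51 g; sodium bicarbonate 1.64 g

Target volume = 2553 mL = 2.553 L.
nickel chloride hexahydrate: 55.1 µmol/L × 237.69 g/mol × 2.553 L ÷ 1000 = 33.44 mg
sodium acetate: 2.3 g/L × 2.553 L = 5.87 g
hemin: V = C2·V2/C1 = 11.4 µg/mL × 2553 mL ÷ 10000 µg/mL = 2.91 mL
maltose: 0.294% w/v = 2.94 g/L → 2.94 × 2.553 L = 7.51 g
sodium bicarbonate: 7.64 mmol/L × 84.01 g/mol × 2.553 L ÷ 1000 = 1.64 g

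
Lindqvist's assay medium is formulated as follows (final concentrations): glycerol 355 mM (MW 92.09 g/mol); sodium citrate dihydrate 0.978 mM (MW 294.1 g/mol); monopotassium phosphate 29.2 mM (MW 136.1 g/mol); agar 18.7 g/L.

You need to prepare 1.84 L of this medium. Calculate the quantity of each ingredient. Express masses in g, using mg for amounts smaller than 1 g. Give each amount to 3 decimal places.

Working volume: 1.84 L.
glycerol: 355 mmol/L × 92.09 g/mol × 1.84 L ÷ 1000 = 60.153 g
sodium citrate dihydrate: 0.978 mmol/L × 294.1 mg/mmol × 1.84 L = 529.239 mg
monopotassium phosphate: 29.2 mmol/L × 136.1 g/mol × 1.84 L ÷ 1000 = 7.312 g
agar: 18.7 g/L × 1.84 L = 34.408 g

glycerol 60.153 g; sodium citrate dihydrate 529.239 mg; monopotassium phosphate 7.312 g; agar 34.408 g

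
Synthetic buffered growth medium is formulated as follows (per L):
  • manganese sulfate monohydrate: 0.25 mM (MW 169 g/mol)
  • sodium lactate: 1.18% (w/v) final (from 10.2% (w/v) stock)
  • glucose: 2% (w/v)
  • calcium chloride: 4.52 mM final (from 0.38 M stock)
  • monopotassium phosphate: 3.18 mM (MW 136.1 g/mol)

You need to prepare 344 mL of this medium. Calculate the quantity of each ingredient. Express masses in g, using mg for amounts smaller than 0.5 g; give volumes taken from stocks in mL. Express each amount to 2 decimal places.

manganese sulfate monohydrate 14.53 mg; sodium lactate 39.80 mL; glucose 6.88 g; calcium chloride 4.09 mL; monopotassium phosphate 148.88 mg

Scale factor relative to 1 L: 0.344.
manganese sulfate monohydrate: 0.25 mmol/L × 169 mg/mmol × 0.344 L = 14.53 mg
sodium lactate: V = C2·V2/C1 = 1.18% ÷ 10.2% × 344 mL = 39.80 mL
glucose: 2 g per 100 mL × 344 mL ÷ 100 = 6.88 g
calcium chloride: C1V1 = C2V2 → 4.52 mM × 344 mL ÷ 380 mM = 4.09 mL
monopotassium phosphate: 3.18 mmol/L × 136.1 mg/mmol × 0.344 L = 148.88 mg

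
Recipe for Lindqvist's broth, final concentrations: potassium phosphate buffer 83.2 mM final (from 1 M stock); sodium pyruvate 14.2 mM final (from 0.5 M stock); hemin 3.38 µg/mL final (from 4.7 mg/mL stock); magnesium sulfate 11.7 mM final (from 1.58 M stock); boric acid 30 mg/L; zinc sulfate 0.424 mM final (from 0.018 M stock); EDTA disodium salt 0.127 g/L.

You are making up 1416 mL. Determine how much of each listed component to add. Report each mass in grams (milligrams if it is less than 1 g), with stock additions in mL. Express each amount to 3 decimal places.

Scale factor relative to 1 L: 1.416.
potassium phosphate buffer: V = C2·V2/C1 = 83.2 mM × 1416 mL ÷ 1000 mM = 117.811 mL
sodium pyruvate: V = C2·V2/C1 = 14.2 mM × 1416 mL ÷ 500 mM = 40.214 mL
hemin: V = C2·V2/C1 = 3.38 µg/mL × 1416 mL ÷ 4700 µg/mL = 1.018 mL
magnesium sulfate: C1V1 = C2V2 → 11.7 mM × 1416 mL ÷ 1580 mM = 10.486 mL
boric acid: 30 mg/L × 1.416 L = 42.480 mg
zinc sulfate: V = C2·V2/C1 = 0.424 mM × 1416 mL ÷ 18 mM = 33.355 mL
EDTA disodium salt: 0.127 g/L × 1.416 L = 0.179832 g = 179.832 mg

potassium phosphate buffer 117.811 mL; sodium pyruvate 40.214 mL; hemin 1.018 mL; magnesium sulfate 10.486 mL; boric acid 42.480 mg; zinc sulfate 33.355 mL; EDTA disodium salt 179.832 mg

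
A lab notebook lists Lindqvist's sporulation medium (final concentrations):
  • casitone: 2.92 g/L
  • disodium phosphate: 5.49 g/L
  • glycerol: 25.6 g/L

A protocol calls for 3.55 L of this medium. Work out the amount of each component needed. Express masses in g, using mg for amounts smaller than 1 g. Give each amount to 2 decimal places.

Scale factor relative to 1 L: 3.55.
casitone: 2.92 g/L × 3.55 L = 10.37 g
disodium phosphate: 5.49 g/L × 3.55 L = 19.49 g
glycerol: 25.6 g/L × 3.55 L = 90.88 g

casitone 10.37 g; disodium phosphate 19.49 g; glycerol 90.88 g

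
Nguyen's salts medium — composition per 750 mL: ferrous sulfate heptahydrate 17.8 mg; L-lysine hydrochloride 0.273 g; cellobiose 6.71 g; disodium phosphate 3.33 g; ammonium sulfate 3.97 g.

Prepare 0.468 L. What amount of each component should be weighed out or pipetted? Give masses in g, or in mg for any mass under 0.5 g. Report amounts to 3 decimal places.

Ratio of target to recipe volume: 468 / 750 = 0.624.
ferrous sulfate heptahydrate: 17.8 mg × (468 mL / 750 mL) = 11.107 mg
L-lysine hydrochloride: 0.273 g × (468 mL / 750 mL) = 0.170352 g = 170.352 mg
cellobiose: 6.71 g × (468 mL / 750 mL) = 4.187 g
disodium phosphate: 3.33 g × (468 mL / 750 mL) = 2.078 g
ammonium sulfate: 3.97 g × (468 mL / 750 mL) = 2.477 g

ferrous sulfate heptahydrate 11.107 mg; L-lysine hydrochloride 170.352 mg; cellobiose 4.187 g; disodium phosphate 2.078 g; ammonium sulfate 2.477 g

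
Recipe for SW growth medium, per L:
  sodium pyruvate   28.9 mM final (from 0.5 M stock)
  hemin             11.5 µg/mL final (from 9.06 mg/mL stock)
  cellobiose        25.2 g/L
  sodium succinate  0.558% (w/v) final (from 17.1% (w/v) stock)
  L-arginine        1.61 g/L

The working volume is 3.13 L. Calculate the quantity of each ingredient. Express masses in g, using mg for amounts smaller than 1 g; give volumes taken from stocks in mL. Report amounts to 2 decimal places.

Working volume: 3.13 L.
sodium pyruvate: dilute stock: 28.9 mM × 3130 mL ÷ 500 mM = 180.91 mL
hemin: dilute stock: 11.5 µg/mL × 3130 mL ÷ 9060 µg/mL = 3.97 mL
cellobiose: 25.2 g/L × 3.13 L = 78.88 g
sodium succinate: C1V1 = C2V2 → 0.558% ÷ 17.1% × 3130 mL = 102.14 mL
L-arginine: 1.61 g/L × 3.13 L = 5.04 g

sodium pyruvate 180.91 mL; hemin 3.97 mL; cellobiose 78.88 g; sodium succinate 102.14 mL; L-arginine 5.04 g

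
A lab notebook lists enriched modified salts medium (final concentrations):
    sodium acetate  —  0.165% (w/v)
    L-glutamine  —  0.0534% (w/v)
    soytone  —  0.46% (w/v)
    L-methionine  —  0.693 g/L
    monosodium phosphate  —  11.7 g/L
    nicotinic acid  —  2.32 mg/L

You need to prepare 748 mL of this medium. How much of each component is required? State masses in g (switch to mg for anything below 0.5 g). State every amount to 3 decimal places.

Scale factor relative to 1 L: 0.748.
sodium acetate: 0.165 g per 100 mL × 748 mL ÷ 100 = 1.234 g
L-glutamine: 0.0534 g per 100 mL × 748 mL ÷ 100 = 0.399432 g = 399.432 mg
soytone: 0.46 g per 100 mL × 748 mL ÷ 100 = 3.441 g
L-methionine: 0.693 g/L × 0.748 L = 0.518 g
monosodium phosphate: 11.7 g/L × 0.748 L = 8.752 g
nicotinic acid: 2.32 mg/L × 0.748 L = 1.735 mg

sodium acetate 1.234 g; L-glutamine 399.432 mg; soytone 3.441 g; L-methionine 0.518 g; monosodium phosphate 8.752 g; nicotinic acid 1.735 mg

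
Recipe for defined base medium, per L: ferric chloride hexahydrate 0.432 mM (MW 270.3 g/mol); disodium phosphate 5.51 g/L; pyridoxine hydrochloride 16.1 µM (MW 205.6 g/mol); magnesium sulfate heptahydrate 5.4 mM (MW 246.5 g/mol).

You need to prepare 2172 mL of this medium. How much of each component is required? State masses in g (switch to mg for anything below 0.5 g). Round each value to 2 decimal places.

Working volume: 2172 mL = 2.172 L.
ferric chloride hexahydrate: 0.432 mmol/L × 270.3 mg/mmol × 2.172 L = 253.62 mg
disodium phosphate: 5.51 g/L × 2.172 L = 11.97 g
pyridoxine hydrochloride: 16.1 µmol/L × 205.6 g/mol × 2.172 L ÷ 1000 = 7.19 mg
magnesium sulfate heptahydrate: 5.4 mmol/L × 246.5 g/mol × 2.172 L ÷ 1000 = 2.89 g

ferric chloride hexahydrate 253.62 mg; disodium phosphate 11.97 g; pyridoxine hydrochloride 7.19 mg; magnesium sulfate heptahydrate 2.89 g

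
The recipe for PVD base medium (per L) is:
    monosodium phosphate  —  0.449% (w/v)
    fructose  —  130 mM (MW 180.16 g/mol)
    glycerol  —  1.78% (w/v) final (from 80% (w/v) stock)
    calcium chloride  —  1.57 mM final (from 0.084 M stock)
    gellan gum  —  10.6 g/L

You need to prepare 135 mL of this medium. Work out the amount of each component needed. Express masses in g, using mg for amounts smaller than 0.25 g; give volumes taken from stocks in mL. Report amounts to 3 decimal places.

monosodium phosphate 0.606 g; fructose 3.162 g; glycerol 3.004 mL; calcium chloride 2.523 mL; gellan gum 1.431 g

Target volume = 135 mL = 0.135 L.
monosodium phosphate: 0.449% w/v = 4.49 g/L → 4.49 × 0.135 L = 0.606 g
fructose: 130 mmol/L × 180.16 g/mol × 0.135 L ÷ 1000 = 3.162 g
glycerol: dilute stock: 1.78% ÷ 80% × 135 mL = 3.004 mL
calcium chloride: V = C2·V2/C1 = 1.57 mM × 135 mL ÷ 84 mM = 2.523 mL
gellan gum: 10.6 g/L × 0.135 L = 1.431 g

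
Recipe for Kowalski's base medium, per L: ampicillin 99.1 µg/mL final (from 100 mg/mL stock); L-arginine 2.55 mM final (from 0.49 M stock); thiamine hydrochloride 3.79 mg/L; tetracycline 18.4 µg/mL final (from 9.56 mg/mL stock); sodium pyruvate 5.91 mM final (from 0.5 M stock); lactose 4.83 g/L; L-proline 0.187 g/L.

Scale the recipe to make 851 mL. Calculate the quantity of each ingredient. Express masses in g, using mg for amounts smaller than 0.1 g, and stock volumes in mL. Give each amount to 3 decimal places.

Scale factor relative to 1 L: 0.851.
ampicillin: V = C2·V2/C1 = 99.1 µg/mL × 851 mL ÷ 100000 µg/mL = 0.843 mL
L-arginine: V = C2·V2/C1 = 2.55 mM × 851 mL ÷ 490 mM = 4.429 mL
thiamine hydrochloride: 3.79 mg/L × 0.851 L = 3.225 mg
tetracycline: C1V1 = C2V2 → 18.4 µg/mL × 851 mL ÷ 9560 µg/mL = 1.638 mL
sodium pyruvate: C1V1 = C2V2 → 5.91 mM × 851 mL ÷ 500 mM = 10.059 mL
lactose: 4.83 g/L × 0.851 L = 4.110 g
L-proline: 0.187 g/L × 0.851 L = 0.159 g

ampicillin 0.843 mL; L-arginine 4.429 mL; thiamine hydrochloride 3.225 mg; tetracycline 1.638 mL; sodium pyruvate 10.059 mL; lactose 4.110 g; L-proline 0.159 g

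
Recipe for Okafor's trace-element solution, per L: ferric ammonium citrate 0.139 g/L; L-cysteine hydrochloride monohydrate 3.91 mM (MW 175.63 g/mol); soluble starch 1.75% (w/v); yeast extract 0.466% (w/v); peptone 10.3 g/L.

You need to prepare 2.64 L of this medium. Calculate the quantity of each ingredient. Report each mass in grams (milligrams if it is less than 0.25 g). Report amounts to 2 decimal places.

Scale factor relative to 1 L: 2.64.
ferric ammonium citrate: 0.139 g/L × 2.64 L = 0.37 g
L-cysteine hydrochloride monohydrate: 3.91 mmol/L × 175.63 g/mol × 2.64 L ÷ 1000 = 1.81 g
soluble starch: 1.75 g per 100 mL × 2640 mL ÷ 100 = 46.20 g
yeast extract: 0.466% w/v = 4.66 g/L → 4.66 × 2.64 L = 12.30 g
peptone: 10.3 g/L × 2.64 L = 27.19 g

ferric ammonium citrate 0.37 g; L-cysteine hydrochloride monohydrate 1.81 g; soluble starch 46.20 g; yeast extract 12.30 g; peptone 27.19 g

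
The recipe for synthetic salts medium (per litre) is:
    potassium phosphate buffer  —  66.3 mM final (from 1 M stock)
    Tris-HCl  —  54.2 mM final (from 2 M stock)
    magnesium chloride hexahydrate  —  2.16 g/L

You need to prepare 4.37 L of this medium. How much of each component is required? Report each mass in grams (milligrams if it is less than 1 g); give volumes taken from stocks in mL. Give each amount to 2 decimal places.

Scale factor relative to 1 L: 4.37.
potassium phosphate buffer: dilute stock: 66.3 mM × 4370 mL ÷ 1000 mM = 289.73 mL
Tris-HCl: C1V1 = C2V2 → 54.2 mM × 4370 mL ÷ 2000 mM = 118.43 mL
magnesium chloride hexahydrate: 2.16 g/L × 4.37 L = 9.44 g

potassium phosphate buffer 289.73 mL; Tris-HCl 118.43 mL; magnesium chloride hexahydrate 9.44 g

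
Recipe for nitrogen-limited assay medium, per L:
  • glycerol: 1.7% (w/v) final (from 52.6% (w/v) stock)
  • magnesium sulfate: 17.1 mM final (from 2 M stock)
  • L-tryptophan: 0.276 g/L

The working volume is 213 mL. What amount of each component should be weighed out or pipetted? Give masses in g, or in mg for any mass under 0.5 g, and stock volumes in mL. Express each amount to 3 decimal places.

Working volume: 213 mL = 0.213 L.
glycerol: dilute stock: 1.7% ÷ 52.6% × 213 mL = 6.884 mL
magnesium sulfate: V = C2·V2/C1 = 17.1 mM × 213 mL ÷ 2000 mM = 1.821 mL
L-tryptophan: 0.276 g/L × 0.213 L = 0.058788 g = 58.788 mg

glycerol 6.884 mL; magnesium sulfate 1.821 mL; L-tryptophan 58.788 mg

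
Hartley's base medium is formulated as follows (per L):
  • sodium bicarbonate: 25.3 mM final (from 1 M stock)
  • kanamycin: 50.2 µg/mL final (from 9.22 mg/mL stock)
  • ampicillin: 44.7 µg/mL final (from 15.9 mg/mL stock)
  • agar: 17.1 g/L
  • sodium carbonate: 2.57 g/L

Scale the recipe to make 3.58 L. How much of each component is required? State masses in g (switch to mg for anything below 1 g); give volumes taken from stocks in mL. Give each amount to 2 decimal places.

Scale factor relative to 1 L: 3.58.
sodium bicarbonate: dilute stock: 25.3 mM × 3580 mL ÷ 1000 mM = 90.57 mL
kanamycin: C1V1 = C2V2 → 50.2 µg/mL × 3580 mL ÷ 9220 µg/mL = 19.49 mL
ampicillin: dilute stock: 44.7 µg/mL × 3580 mL ÷ 15900 µg/mL = 10.06 mL
agar: 17.1 g/L × 3.58 L = 61.22 g
sodium carbonate: 2.57 g/L × 3.58 L = 9.20 g

sodium bicarbonate 90.57 mL; kanamycin 19.49 mL; ampicillin 10.06 mL; agar 61.22 g; sodium carbonate 9.20 g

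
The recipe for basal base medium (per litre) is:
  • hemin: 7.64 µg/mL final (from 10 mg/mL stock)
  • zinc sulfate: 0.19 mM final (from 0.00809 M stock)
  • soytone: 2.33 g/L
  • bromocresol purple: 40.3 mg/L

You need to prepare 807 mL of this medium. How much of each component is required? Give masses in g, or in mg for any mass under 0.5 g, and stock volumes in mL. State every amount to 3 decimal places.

hemin 0.617 mL; zinc sulfate 18.953 mL; soytone 1.880 g; bromocresol purple 32.522 mg

Working volume: 807 mL = 0.807 L.
hemin: V = C2·V2/C1 = 7.64 µg/mL × 807 mL ÷ 10000 µg/mL = 0.617 mL
zinc sulfate: V = C2·V2/C1 = 0.19 mM × 807 mL ÷ 8.09 mM = 18.953 mL
soytone: 2.33 g/L × 0.807 L = 1.880 g
bromocresol purple: 40.3 mg/L × 0.807 L = 32.522 mg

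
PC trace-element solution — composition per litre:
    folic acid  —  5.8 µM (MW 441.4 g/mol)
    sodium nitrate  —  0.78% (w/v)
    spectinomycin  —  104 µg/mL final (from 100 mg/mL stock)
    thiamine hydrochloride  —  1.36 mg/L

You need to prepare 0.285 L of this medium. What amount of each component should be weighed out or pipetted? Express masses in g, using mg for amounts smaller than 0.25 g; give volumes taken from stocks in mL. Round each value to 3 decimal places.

folic acid 0.730 mg; sodium nitrate 2.223 g; spectinomycin 0.296 mL; thiamine hydrochloride 0.388 mg

Working volume: 0.285 L.
folic acid: 5.8 µmol/L × 441.4 g/mol × 0.285 L ÷ 1000 = 0.730 mg
sodium nitrate: 0.78% w/v = 7.8 g/L → 7.8 × 0.285 L = 2.223 g
spectinomycin: C1V1 = C2V2 → 104 µg/mL × 285 mL ÷ 100000 µg/mL = 0.296 mL
thiamine hydrochloride: 1.36 mg/L × 0.285 L = 0.388 mg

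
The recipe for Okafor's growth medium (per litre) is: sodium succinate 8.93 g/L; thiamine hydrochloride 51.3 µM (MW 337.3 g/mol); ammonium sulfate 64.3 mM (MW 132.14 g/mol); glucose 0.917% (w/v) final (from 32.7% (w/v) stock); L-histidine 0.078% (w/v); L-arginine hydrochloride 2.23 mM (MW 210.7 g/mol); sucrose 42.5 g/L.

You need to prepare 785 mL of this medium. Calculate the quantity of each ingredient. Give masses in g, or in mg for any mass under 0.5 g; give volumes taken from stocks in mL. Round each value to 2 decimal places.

Scale factor relative to 1 L: 0.785.
sodium succinate: 8.93 g/L × 0.785 L = 7.01 g
thiamine hydrochloride: 51.3 µmol/L × 337.3 g/mol × 0.785 L ÷ 1000 = 13.58 mg
ammonium sulfate: 64.3 mmol/L × 132.14 g/mol × 0.785 L ÷ 1000 = 6.67 g
glucose: V = C2·V2/C1 = 0.917% ÷ 32.7% × 785 mL = 22.01 mL
L-histidine: 0.078 g per 100 mL × 785 mL ÷ 100 = 0.61 g
L-arginine hydrochloride: 2.23 mmol/L × 210.7 mg/mmol × 0.785 L = 368.84 mg
sucrose: 42.5 g/L × 0.785 L = 33.36 g

sodium succinate 7.01 g; thiamine hydrochloride 13.58 mg; ammonium sulfate 6.67 g; glucose 22.01 mL; L-histidine 0.61 g; L-arginine hydrochloride 368.84 mg; sucrose 33.36 g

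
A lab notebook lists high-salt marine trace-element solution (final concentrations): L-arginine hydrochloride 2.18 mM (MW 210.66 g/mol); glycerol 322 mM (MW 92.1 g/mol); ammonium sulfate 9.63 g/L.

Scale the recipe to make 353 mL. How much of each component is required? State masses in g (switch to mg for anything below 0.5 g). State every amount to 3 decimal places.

Target volume = 353 mL = 0.353 L.
L-arginine hydrochloride: 2.18 mmol/L × 210.66 mg/mmol × 0.353 L = 162.111 mg
glycerol: 322 mmol/L × 92.1 g/mol × 0.353 L ÷ 1000 = 10.469 g
ammonium sulfate: 9.63 g/L × 0.353 L = 3.399 g

L-arginine hydrochloride 162.111 mg; glycerol 10.469 g; ammonium sulfate 3.399 g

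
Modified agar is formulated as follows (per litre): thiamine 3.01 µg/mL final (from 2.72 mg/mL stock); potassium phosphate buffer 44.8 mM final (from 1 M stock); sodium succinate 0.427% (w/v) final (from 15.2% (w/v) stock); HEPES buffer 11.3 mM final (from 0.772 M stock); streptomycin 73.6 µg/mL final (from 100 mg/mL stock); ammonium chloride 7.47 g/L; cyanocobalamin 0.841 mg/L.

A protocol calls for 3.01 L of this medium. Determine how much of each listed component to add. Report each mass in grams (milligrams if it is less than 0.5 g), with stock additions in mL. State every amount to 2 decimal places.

Scale factor relative to 1 L: 3.01.
thiamine: dilute stock: 3.01 µg/mL × 3010 mL ÷ 2720 µg/mL = 3.33 mL
potassium phosphate buffer: C1V1 = C2V2 → 44.8 mM × 3010 mL ÷ 1000 mM = 134.85 mL
sodium succinate: C1V1 = C2V2 → 0.427% ÷ 15.2% × 3010 mL = 84.56 mL
HEPES buffer: C1V1 = C2V2 → 11.3 mM × 3010 mL ÷ 772 mM = 44.06 mL
streptomycin: dilute stock: 73.6 µg/mL × 3010 mL ÷ 100000 µg/mL = 2.22 mL
ammonium chloride: 7.47 g/L × 3.01 L = 22.48 g
cyanocobalamin: 0.841 mg/L × 3.01 L = 2.53 mg

thiamine 3.33 mL; potassium phosphate buffer 134.85 mL; sodium succinate 84.56 mL; HEPES buffer 44.06 mL; streptomycin 2.22 mL; ammonium chloride 22.48 g; cyanocobalamin 2.53 mg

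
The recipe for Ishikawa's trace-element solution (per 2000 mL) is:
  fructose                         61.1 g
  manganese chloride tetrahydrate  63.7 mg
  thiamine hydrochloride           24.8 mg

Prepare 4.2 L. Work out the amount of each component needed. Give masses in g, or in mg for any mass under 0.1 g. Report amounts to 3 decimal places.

Ratio of target to recipe volume: 4200 / 2000 = 2.1.
fructose: 61.1 g × (4200 mL / 2000 mL) = 128.310 g
manganese chloride tetrahydrate: 63.7 mg × (4200 mL / 2000 mL) = 133.77 mg = 0.134 g
thiamine hydrochloride: 24.8 mg × (4200 mL / 2000 mL) = 52.080 mg

fructose 128.310 g; manganese chloride tetrahydrate 0.134 g; thiamine hydrochloride 52.080 mg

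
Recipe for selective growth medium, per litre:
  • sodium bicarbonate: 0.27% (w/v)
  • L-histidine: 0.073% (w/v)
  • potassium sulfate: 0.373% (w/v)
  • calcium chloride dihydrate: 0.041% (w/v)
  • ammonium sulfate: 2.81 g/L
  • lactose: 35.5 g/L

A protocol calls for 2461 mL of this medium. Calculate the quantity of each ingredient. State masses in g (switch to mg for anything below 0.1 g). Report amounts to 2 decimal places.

Scale factor relative to 1 L: 2.461.
sodium bicarbonate: 0.27% w/v = 2.7 g/L → 2.7 × 2.461 L = 6.64 g
L-histidine: 0.073% w/v = 0.73 g/L → 0.73 × 2.461 L = 1.80 g
potassium sulfate: 0.373 g per 100 mL × 2461 mL ÷ 100 = 9.18 g
calcium chloride dihydrate: 0.041 g per 100 mL × 2461 mL ÷ 100 = 1.01 g
ammonium sulfate: 2.81 g/L × 2.461 L = 6.92 g
lactose: 35.5 g/L × 2.461 L = 87.37 g

sodium bicarbonate 6.64 g; L-histidine 1.80 g; potassium sulfate 9.18 g; calcium chloride dihydrate 1.01 g; ammonium sulfate 6.92 g; lactose 87.37 g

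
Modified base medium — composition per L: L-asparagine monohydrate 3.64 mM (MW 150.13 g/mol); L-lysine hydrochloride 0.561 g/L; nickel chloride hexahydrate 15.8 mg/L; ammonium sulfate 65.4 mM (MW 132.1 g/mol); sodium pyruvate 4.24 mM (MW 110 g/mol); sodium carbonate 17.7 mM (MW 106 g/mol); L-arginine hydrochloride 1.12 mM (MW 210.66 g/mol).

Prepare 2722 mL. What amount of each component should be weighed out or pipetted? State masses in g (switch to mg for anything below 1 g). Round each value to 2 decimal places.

Target volume = 2722 mL = 2.722 L.
L-asparagine monohydrate: 3.64 mmol/L × 150.13 g/mol × 2.722 L ÷ 1000 = 1.49 g
L-lysine hydrochloride: 0.561 g/L × 2.722 L = 1.53 g
nickel chloride hexahydrate: 15.8 mg/L × 2.722 L = 43.01 mg
ammonium sulfate: 65.4 mmol/L × 132.1 g/mol × 2.722 L ÷ 1000 = 23.52 g
sodium pyruvate: 4.24 mmol/L × 110 g/mol × 2.722 L ÷ 1000 = 1.27 g
sodium carbonate: 17.7 mmol/L × 106 g/mol × 2.722 L ÷ 1000 = 5.11 g
L-arginine hydrochloride: 1.12 mmol/L × 210.66 mg/mmol × 2.722 L = 642.23 mg

L-asparagine monohydrate 1.49 g; L-lysine hydrochloride 1.53 g; nickel chloride hexahydrate 43.01 mg; ammonium sulfate 23.52 g; sodium pyruvate 1.27 g; sodium carbonate 5.11 g; L-arginine hydrochloride 642.23 mg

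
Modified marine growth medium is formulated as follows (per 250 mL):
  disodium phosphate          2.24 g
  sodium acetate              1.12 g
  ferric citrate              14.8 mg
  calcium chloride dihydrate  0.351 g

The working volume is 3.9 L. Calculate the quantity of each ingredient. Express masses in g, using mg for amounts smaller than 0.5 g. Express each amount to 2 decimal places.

Ratio of target to recipe volume: 3900 / 250 = 15.6.
disodium phosphate: 2.24 g × (3900 mL / 250 mL) = 34.94 g
sodium acetate: 1.12 g × (3900 mL / 250 mL) = 17.47 g
ferric citrate: 14.8 mg × (3900 mL / 250 mL) = 230.88 mg
calcium chloride dihydrate: 0.351 g × (3900 mL / 250 mL) = 5.48 g

disodium phosphate 34.94 g; sodium acetate 17.47 g; ferric citrate 230.88 mg; calcium chloride dihydrate 5.48 g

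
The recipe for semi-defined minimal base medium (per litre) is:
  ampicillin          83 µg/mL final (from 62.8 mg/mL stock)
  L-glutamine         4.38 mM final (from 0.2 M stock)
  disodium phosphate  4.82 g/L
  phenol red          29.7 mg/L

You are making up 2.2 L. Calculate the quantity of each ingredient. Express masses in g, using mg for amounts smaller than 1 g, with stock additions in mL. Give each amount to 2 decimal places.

Scale factor relative to 1 L: 2.2.
ampicillin: dilute stock: 83 µg/mL × 2200 mL ÷ 62800 µg/mL = 2.91 mL
L-glutamine: dilute stock: 4.38 mM × 2200 mL ÷ 200 mM = 48.18 mL
disodium phosphate: 4.82 g/L × 2.2 L = 10.60 g
phenol red: 29.7 mg/L × 2.2 L = 65.34 mg

ampicillin 2.91 mL; L-glutamine 48.18 mL; disodium phosphate 10.60 g; phenol red 65.34 mg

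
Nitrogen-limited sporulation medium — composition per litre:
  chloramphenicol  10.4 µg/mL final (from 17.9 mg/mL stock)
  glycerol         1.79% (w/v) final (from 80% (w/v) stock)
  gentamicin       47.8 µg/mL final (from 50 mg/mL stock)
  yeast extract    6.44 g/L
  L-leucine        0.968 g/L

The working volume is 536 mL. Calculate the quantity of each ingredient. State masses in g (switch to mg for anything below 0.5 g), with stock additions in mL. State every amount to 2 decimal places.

chloramphenicol 0.31 mL; glycerol 11.99 mL; gentamicin 0.51 mL; yeast extract 3.45 g; L-leucine 0.52 g

Working volume: 536 mL = 0.536 L.
chloramphenicol: C1V1 = C2V2 → 10.4 µg/mL × 536 mL ÷ 17900 µg/mL = 0.31 mL
glycerol: V = C2·V2/C1 = 1.79% ÷ 80% × 536 mL = 11.99 mL
gentamicin: C1V1 = C2V2 → 47.8 µg/mL × 536 mL ÷ 50000 µg/mL = 0.51 mL
yeast extract: 6.44 g/L × 0.536 L = 3.45 g
L-leucine: 0.968 g/L × 0.536 L = 0.52 g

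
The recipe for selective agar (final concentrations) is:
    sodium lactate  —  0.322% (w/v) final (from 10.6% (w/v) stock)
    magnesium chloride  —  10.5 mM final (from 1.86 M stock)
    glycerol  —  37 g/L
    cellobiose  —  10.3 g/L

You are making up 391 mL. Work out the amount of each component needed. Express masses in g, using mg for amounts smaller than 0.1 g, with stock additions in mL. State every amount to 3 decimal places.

Target volume = 391 mL = 0.391 L.
sodium lactate: V = C2·V2/C1 = 0.322% ÷ 10.6% × 391 mL = 11.878 mL
magnesium chloride: dilute stock: 10.5 mM × 391 mL ÷ 1860 mM = 2.207 mL
glycerol: 37 g/L × 0.391 L = 14.467 g
cellobiose: 10.3 g/L × 0.391 L = 4.027 g

sodium lactate 11.878 mL; magnesium chloride 2.207 mL; glycerol 14.467 g; cellobiose 4.027 g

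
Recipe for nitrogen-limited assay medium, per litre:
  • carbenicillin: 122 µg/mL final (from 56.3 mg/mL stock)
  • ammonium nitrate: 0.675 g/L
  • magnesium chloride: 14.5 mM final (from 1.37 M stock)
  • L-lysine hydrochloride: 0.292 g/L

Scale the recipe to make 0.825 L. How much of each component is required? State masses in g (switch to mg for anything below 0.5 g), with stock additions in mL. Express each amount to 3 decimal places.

Scale factor relative to 1 L: 0.825.
carbenicillin: C1V1 = C2V2 → 122 µg/mL × 825 mL ÷ 56300 µg/mL = 1.788 mL
ammonium nitrate: 0.675 g/L × 0.825 L = 0.557 g
magnesium chloride: C1V1 = C2V2 → 14.5 mM × 825 mL ÷ 1370 mM = 8.732 mL
L-lysine hydrochloride: 0.292 g/L × 0.825 L = 0.2409 g = 240.900 mg

carbenicillin 1.788 mL; ammonium nitrate 0.557 g; magnesium chloride 8.732 mL; L-lysine hydrochloride 240.900 mg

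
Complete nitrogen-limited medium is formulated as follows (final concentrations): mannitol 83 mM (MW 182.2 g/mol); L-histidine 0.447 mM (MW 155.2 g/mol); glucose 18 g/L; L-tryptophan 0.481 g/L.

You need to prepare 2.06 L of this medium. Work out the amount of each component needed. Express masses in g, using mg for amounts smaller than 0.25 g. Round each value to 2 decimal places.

mannitol 31.15 g; L-histidine 142.91 mg; glucose 37.08 g; L-tryptophan 0.99 g

Scale factor relative to 1 L: 2.06.
mannitol: 83 mmol/L × 182.2 g/mol × 2.06 L ÷ 1000 = 31.15 g
L-histidine: 0.447 mmol/L × 155.2 mg/mmol × 2.06 L = 142.91 mg
glucose: 18 g/L × 2.06 L = 37.08 g
L-tryptophan: 0.481 g/L × 2.06 L = 0.99 g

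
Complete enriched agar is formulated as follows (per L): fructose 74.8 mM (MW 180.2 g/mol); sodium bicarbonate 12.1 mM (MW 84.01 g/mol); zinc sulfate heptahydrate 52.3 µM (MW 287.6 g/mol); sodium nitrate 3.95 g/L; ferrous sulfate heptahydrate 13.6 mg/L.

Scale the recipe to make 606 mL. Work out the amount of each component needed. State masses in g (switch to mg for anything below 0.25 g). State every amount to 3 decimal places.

Scale factor relative to 1 L: 0.606.
fructose: 74.8 mmol/L × 180.2 g/mol × 0.606 L ÷ 1000 = 8.168 g
sodium bicarbonate: 12.1 mmol/L × 84.01 g/mol × 0.606 L ÷ 1000 = 0.616 g
zinc sulfate heptahydrate: 52.3 µmol/L × 287.6 g/mol × 0.606 L ÷ 1000 = 9.115 mg
sodium nitrate: 3.95 g/L × 0.606 L = 2.394 g
ferrous sulfate heptahydrate: 13.6 mg/L × 0.606 L = 8.242 mg

fructose 8.168 g; sodium bicarbonate 0.616 g; zinc sulfate heptahydrate 9.115 mg; sodium nitrate 2.394 g; ferrous sulfate heptahydrate 8.242 mg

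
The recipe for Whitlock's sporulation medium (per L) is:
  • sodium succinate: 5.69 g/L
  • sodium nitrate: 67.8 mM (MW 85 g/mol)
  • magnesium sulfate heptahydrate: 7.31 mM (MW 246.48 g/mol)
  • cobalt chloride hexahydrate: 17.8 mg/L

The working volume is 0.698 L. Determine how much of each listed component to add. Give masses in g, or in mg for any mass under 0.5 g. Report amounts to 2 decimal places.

Working volume: 0.698 L.
sodium succinate: 5.69 g/L × 0.698 L = 3.97 g
sodium nitrate: 67.8 mmol/L × 85 g/mol × 0.698 L ÷ 1000 = 4.02 g
magnesium sulfate heptahydrate: 7.31 mmol/L × 246.48 g/mol × 0.698 L ÷ 1000 = 1.26 g
cobalt chloride hexahydrate: 17.8 mg/L × 0.698 L = 12.42 mg

sodium succinate 3.97 g; sodium nitrate 4.02 g; magnesium sulfate heptahydrate 1.26 g; cobalt chloride hexahydrate 12.42 mg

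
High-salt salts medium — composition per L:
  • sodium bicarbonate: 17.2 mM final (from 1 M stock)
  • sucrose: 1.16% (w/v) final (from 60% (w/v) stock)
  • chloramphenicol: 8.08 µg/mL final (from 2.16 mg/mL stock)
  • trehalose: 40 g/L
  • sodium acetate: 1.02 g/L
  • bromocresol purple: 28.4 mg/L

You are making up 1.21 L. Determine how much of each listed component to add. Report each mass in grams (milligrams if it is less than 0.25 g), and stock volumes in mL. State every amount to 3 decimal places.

Working volume: 1.21 L.
sodium bicarbonate: V = C2·V2/C1 = 17.2 mM × 1210 mL ÷ 1000 mM = 20.812 mL
sucrose: V = C2·V2/C1 = 1.16% ÷ 60% × 1210 mL = 23.393 mL
chloramphenicol: C1V1 = C2V2 → 8.08 µg/mL × 1210 mL ÷ 2160 µg/mL = 4.526 mL
trehalose: 40 g/L × 1.21 L = 48.400 g
sodium acetate: 1.02 g/L × 1.21 L = 1.234 g
bromocresol purple: 28.4 mg/L × 1.21 L = 34.364 mg

sodium bicarbonate 20.812 mL; sucrose 23.393 mL; chloramphenicol 4.526 mL; trehalose 48.400 g; sodium acetate 1.234 g; bromocresol purple 34.364 mg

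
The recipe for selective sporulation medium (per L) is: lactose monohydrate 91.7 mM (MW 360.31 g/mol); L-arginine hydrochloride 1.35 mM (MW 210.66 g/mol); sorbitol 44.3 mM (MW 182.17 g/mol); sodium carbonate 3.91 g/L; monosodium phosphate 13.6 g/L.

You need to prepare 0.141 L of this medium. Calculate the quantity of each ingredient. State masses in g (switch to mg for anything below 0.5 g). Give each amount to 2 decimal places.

lactose monohydrate 4.66 g; L-arginine hydrochloride 40.10 mg; sorbitol 1.14 g; sodium carbonate 0.55 g; monosodium phosphate 1.92 g

Working volume: 0.141 L.
lactose monohydrate: 91.7 mmol/L × 360.31 g/mol × 0.141 L ÷ 1000 = 4.66 g
L-arginine hydrochloride: 1.35 mmol/L × 210.66 mg/mmol × 0.141 L = 40.10 mg
sorbitol: 44.3 mmol/L × 182.17 g/mol × 0.141 L ÷ 1000 = 1.14 g
sodium carbonate: 3.91 g/L × 0.141 L = 0.55 g
monosodium phosphate: 13.6 g/L × 0.141 L = 1.92 g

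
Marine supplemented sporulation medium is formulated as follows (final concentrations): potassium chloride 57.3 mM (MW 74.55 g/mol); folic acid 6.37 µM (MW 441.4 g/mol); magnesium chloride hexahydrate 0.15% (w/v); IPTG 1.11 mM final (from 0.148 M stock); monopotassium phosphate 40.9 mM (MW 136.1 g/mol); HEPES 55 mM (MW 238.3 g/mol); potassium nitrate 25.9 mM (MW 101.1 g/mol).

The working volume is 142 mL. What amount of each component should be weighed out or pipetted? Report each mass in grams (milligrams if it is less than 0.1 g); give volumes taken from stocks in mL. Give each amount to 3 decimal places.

Target volume = 142 mL = 0.142 L.
potassium chloride: 57.3 mmol/L × 74.55 g/mol × 0.142 L ÷ 1000 = 0.607 g
folic acid: 6.37 µmol/L × 441.4 g/mol × 0.142 L ÷ 1000 = 0.399 mg
magnesium chloride hexahydrate: 0.15 g per 100 mL × 142 mL ÷ 100 = 0.213 g
IPTG: V = C2·V2/C1 = 1.11 mM × 142 mL ÷ 148 mM = 1.065 mL
monopotassium phosphate: 40.9 mmol/L × 136.1 g/mol × 0.142 L ÷ 1000 = 0.790 g
HEPES: 55 mmol/L × 238.3 g/mol × 0.142 L ÷ 1000 = 1.861 g
potassium nitrate: 25.9 mmol/L × 101.1 g/mol × 0.142 L ÷ 1000 = 0.372 g

potassium chloride 0.607 g; folic acid 0.399 mg; magnesium chloride hexahydrate 0.213 g; IPTG 1.065 mL; monopotassium phosphate 0.790 g; HEPES 1.861 g; potassium nitrate 0.372 g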